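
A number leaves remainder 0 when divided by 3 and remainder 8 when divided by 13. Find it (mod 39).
M = 3 × 13 = 39. M₁ = 13, y₁ ≡ 1 (mod 3). M₂ = 3, y₂ ≡ 9 (mod 13). t = 0×13×1 + 8×3×9 ≡ 21 (mod 39)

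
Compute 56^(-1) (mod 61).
56^(-1) ≡ 12 (mod 61). Verification: 56 × 12 = 672 ≡ 1 (mod 61)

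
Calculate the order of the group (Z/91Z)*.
72

Prime factorization: 91 = 7 × 13
Using the formula φ(n) = n × Π(1 - 1/p) for each prime factor p:
φ(91) = 91 × (1 - 1/7) × (1 - 1/13)
φ(91) = 72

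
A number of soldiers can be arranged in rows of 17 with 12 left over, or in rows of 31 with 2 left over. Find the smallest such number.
M = 17 × 31 = 527. M₁ = 31, y₁ ≡ 11 (mod 17). M₂ = 17, y₂ ≡ 11 (mod 31). n = 12×31×11 + 2×17×11 ≡ 250 (mod 527). The smallest positive such number is 250.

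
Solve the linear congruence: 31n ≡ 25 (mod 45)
40

Since gcd(31, 45) = 1 divides 25, a solution exists.
Multiply both sides by the inverse of 31 mod 45:
  31^(-1) mod 45 = 16
  x ≡ 16 × 25 ≡ 400 ≡ 40 (mod 45)
Verification: 31 × 40 = 1240 = 27 × 45 + 25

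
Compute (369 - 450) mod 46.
11

(369 - 450) = -81
-81 mod 46 = 11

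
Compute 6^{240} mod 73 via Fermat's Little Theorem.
64

By Fermat's Little Theorem, a^(p-1) ≡ 1 (mod p) for prime p and gcd(a, p) = 1
Here p = 73, so 6^72 ≡ 1 (mod 73)
We can reduce the exponent: 240 mod 72 = 24
So 6^240 ≡ 6^24 (mod 73)
Computing: 6^24 mod 73 = 64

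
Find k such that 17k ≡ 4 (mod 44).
8

Since gcd(17, 44) = 1 divides 4, a solution exists.
Multiply both sides by the inverse of 17 mod 44:
  17^(-1) mod 44 = 13
  x ≡ 13 × 4 ≡ 52 ≡ 8 (mod 44)
Verification: 17 × 8 = 136 = 3 × 44 + 4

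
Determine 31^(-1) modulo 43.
31^(-1) ≡ 25 (mod 43). Verification: 31 × 25 = 775 ≡ 1 (mod 43)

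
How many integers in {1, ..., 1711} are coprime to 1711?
1624

Prime factorization: 1711 = 29 × 59
Using the formula φ(n) = n × Π(1 - 1/p) for each prime factor p:
φ(1711) = 1711 × (1 - 1/29) × (1 - 1/59)
φ(1711) = 1624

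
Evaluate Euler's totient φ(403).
360

Prime factorization: 403 = 13 × 31
Using the formula φ(n) = n × Π(1 - 1/p) for each prime factor p:
φ(403) = 403 × (1 - 1/13) × (1 - 1/31)
φ(403) = 360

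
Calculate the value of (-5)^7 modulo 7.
(-5) ≡ 2 (mod 7). 7 = 4 + 2 + 1 (binary 111). Repeated squaring mod 7: 2^1 ≡ 2; 2^2 ≡ 2² = 4 ≡ 4; 2^4 ≡ 4² = 16 ≡ 2. Multiply: (-5)^7 ≡ 2^4 × 2^2 × 2^1 ≡ 2 × 4 × 2 (mod 7): 2 × 4 = 8 ≡ 1; 1 × 2 = 2 ≡ 2. So (-5)^7 ≡ 2 (mod 7).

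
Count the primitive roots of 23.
10

The number of primitive roots modulo p is φ(p-1) = φ(22)
φ(22) = 10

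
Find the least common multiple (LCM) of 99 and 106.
10494

First find GCD(99, 106) using the Euclidean algorithm:
99 = 0 × 106 + 99
106 = 1 × 99 + 7
99 = 14 × 7 + 1
7 = 7 × 1 + 0
GCD(99, 106) = 1

LCM formula: LCM(a, b) = (a × b) / GCD(a, b)
LCM(99, 106) = (99 × 106) / 1
LCM(99, 106) = 10494 / 1
LCM(99, 106) = 10494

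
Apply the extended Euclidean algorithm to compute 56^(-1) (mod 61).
Extended GCD: 56(12) + 61(-11) = 1. So 56^(-1) ≡ 12 ≡ 12 (mod 61). Verify: 56 × 12 = 672 ≡ 1 (mod 61)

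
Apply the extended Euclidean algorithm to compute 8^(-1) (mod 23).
Extended GCD: 8(3) + 23(-1) = 1. So 8^(-1) ≡ 3 ≡ 3 (mod 23). Verify: 8 × 3 = 24 ≡ 1 (mod 23)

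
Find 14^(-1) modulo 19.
15

Using Extended Euclidean Algorithm:
gcd(14, 19) = 1
Bezout coefficients: 14 × -4 + 19 × 3 = 1
So 14 × -4 ≡ 1 (mod 19)
The inverse is -4 mod 19 = 15
Verification: 14 × 15 = 210 = 11 × 19 + 1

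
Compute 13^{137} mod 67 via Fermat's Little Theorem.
46

By Fermat's Little Theorem, a^(p-1) ≡ 1 (mod p) for prime p and gcd(a, p) = 1
Here p = 67, so 13^66 ≡ 1 (mod 67)
We can reduce the exponent: 137 mod 66 = 5
So 13^137 ≡ 13^5 (mod 67)
Computing: 13^5 mod 67 = 46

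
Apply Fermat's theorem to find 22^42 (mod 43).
By Fermat's Little Theorem, 22^{42} ≡ 1 (mod 43) since 43 is prime and gcd(22, 43) = 1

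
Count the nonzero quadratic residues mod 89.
For prime 89, there are (p-1)/2 = (89-1)/2 = 44 quadratic residues (excluding 0).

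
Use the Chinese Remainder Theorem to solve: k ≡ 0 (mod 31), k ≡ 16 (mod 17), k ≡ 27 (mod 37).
3875

Using the Chinese Remainder Theorem:
M = product of moduli = 19499
For equation 1: M_1 = 629, 629 ≡ 9 (mod 31), inverse of 629 mod 31 is 7 (check: 9 × 7 = 63 ≡ 1 (mod 31))
For equation 2: M_2 = 1147, 1147 ≡ 8 (mod 17), inverse of 1147 mod 17 is 15 (check: 8 × 15 = 120 ≡ 1 (mod 17))
For equation 3: M_3 = 527, 527 ≡ 9 (mod 37), inverse of 527 mod 37 is 33 (check: 9 × 33 = 297 ≡ 1 (mod 37))
Combine: k ≡ Σ r_i×M_i×(M_i⁻¹ mod m_i) = 0×629×7 + 16×1147×15 + 27×527×33 = 0 + 275280 + 469557 = 744837
744837 mod 19499 = 3875
k ≡ 3875 (mod 19499)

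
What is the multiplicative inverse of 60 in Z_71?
58

Using Extended Euclidean Algorithm:
gcd(60, 71) = 1
Bezout coefficients: 60 × -13 + 71 × 11 = 1
So 60 × -13 ≡ 1 (mod 71)
The inverse is -13 mod 71 = 58
Verification: 60 × 58 = 3480 = 49 × 71 + 1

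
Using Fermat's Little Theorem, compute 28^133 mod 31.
By Fermat: 28^{30} ≡ 1 (mod 31). 133 = 4×30 + 13. So 28^{133} ≡ 28^{13} ≡ 7 (mod 31)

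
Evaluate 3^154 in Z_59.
Using Fermat: 3^{58} ≡ 1 (mod 59). 154 ≡ 38 (mod 58). So 3^{154} ≡ 3^{38} ≡ 36 (mod 59)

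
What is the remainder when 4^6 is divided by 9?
6 = 4 + 2 (binary 110). Repeated squaring mod 9: 4^1 ≡ 4; 4^2 ≡ 4² = 16 ≡ 7; 4^4 ≡ 7² = 49 ≡ 4. Multiply: 4^6 = 4^4 × 4^2 ≡ 4 × 7 (mod 9): 4 × 7 = 28 ≡ 1. So 4^6 ≡ 1 (mod 9).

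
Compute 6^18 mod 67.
Using repeated squaring. 18 = 16 + 2 (binary 10010). Repeated squaring mod 67: 6^1 ≡ 6; 6^2 ≡ 6² = 36 ≡ 36; 6^4 ≡ 36² = 1296 ≡ 23; 6^8 ≡ 23² = 529 ≡ 60; 6^16 ≡ 60² = 3600 ≡ 49. Multiply: 6^18 = 6^16 × 6^2 ≡ 49 × 36 (mod 67): 49 × 36 = 1764 ≡ 22. So 6^18 ≡ 22 (mod 67).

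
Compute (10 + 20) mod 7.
2

(10 + 20) = 30
30 mod 7 = 2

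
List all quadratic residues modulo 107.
QRs mod 107: {1, 3, 4, 9, 10, 11, 12, 13, 14, 16, 19, 23, 25, 27, 29, 30, 33, 34, 35, 36, 37, 39, 40, 41, 42, 44, 47, 48, 49, 52, 53, 56, 57, 61, 62, 64, 69, 75, 76, 79, 81, 83, 85, 86, 87, 89, 90, 92, 99, 100, 101, 102, 105}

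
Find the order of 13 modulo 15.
Powers of 13 mod 15: 13^1≡13, 13^2≡4, 13^3≡7, 13^4≡1. Order = 4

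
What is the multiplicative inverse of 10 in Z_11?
10

Using Extended Euclidean Algorithm:
gcd(10, 11) = 1
Bezout coefficients: 10 × -1 + 11 × 1 = 1
So 10 × -1 ≡ 1 (mod 11)
The inverse is -1 mod 11 = 10
Verification: 10 × 10 = 100 = 9 × 11 + 1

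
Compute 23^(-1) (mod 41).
25

Using Extended Euclidean Algorithm:
gcd(23, 41) = 1
Bezout coefficients: 23 × -16 + 41 × 9 = 1
So 23 × -16 ≡ 1 (mod 41)
The inverse is -16 mod 41 = 25
Verification: 23 × 25 = 575 = 14 × 41 + 1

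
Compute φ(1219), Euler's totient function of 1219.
1144

Prime factorization: 1219 = 23 × 53
Using the formula φ(n) = n × Π(1 - 1/p) for each prime factor p:
φ(1219) = 1219 × (1 - 1/23) × (1 - 1/53)
φ(1219) = 1144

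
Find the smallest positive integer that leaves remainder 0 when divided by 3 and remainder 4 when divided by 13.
M = 3 × 13 = 39. M₁ = 13, y₁ ≡ 1 (mod 3). M₂ = 3, y₂ ≡ 9 (mod 13). z = 0×13×1 + 4×3×9 ≡ 30 (mod 39). The smallest positive such number is 30.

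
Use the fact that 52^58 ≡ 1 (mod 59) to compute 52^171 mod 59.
By Fermat: 52^{58} ≡ 1 (mod 59). 171 = 2×58 + 55. So 52^{171} ≡ 52^{55} ≡ 43 (mod 59)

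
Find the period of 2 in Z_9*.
Powers of 2 mod 9: 2^1≡2, 2^2≡4, 2^3≡8, 2^4≡7, 2^5≡5, 2^6≡1. Order = 6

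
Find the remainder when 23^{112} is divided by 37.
By Fermat: 23^{36} ≡ 1 (mod 37). 112 = 3×36 + 4. So 23^{112} ≡ 23^{4} ≡ 10 (mod 37)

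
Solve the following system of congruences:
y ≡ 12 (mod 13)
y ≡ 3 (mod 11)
25

Using the Chinese Remainder Theorem:
M = product of moduli = 143
For equation 1: M_1 = 11, 11 ≡ 11 (mod 13), inverse of 11 mod 13 is 6 (check: 11 × 6 = 66 ≡ 1 (mod 13))
For equation 2: M_2 = 13, 13 ≡ 2 (mod 11), inverse of 13 mod 11 is 6 (check: 2 × 6 = 12 ≡ 1 (mod 11))
Combine: y ≡ Σ r_i×M_i×(M_i⁻¹ mod m_i) = 12×11×6 + 3×13×6 = 792 + 234 = 1026
1026 mod 143 = 25
y ≡ 25 (mod 143)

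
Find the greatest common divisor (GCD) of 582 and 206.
2

Using the Euclidean algorithm:
582 = 2 × 206 + 170
206 = 1 × 170 + 36
170 = 4 × 36 + 26
36 = 1 × 26 + 10
26 = 2 × 10 + 6
10 = 1 × 6 + 4
6 = 1 × 4 + 2
4 = 2 × 2 + 0

GCD(582, 206) = 2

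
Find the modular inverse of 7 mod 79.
7^(-1) ≡ 34 (mod 79). Verification: 7 × 34 = 238 ≡ 1 (mod 79)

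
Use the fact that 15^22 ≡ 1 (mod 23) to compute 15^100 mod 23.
By Fermat: 15^{22} ≡ 1 (mod 23). 100 = 4×22 + 12. So 15^{100} ≡ 15^{12} ≡ 8 (mod 23)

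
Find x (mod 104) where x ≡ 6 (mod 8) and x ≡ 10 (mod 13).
M = 8 × 13 = 104. M₁ = 13, y₁ ≡ 5 (mod 8). M₂ = 8, y₂ ≡ 5 (mod 13). x = 6×13×5 + 10×8×5 ≡ 62 (mod 104)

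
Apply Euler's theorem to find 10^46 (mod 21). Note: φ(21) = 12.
By Euler: 10^{12} ≡ 1 (mod 21) since gcd(10, 21) = 1. 46 = 3×12 + 10. So 10^{46} ≡ 10^{10} ≡ 4 (mod 21)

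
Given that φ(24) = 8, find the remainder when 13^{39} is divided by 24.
By Euler: 13^{8} ≡ 1 (mod 24) since gcd(13, 24) = 1. 39 = 4×8 + 7. So 13^{39} ≡ 13^{7} ≡ 13 (mod 24)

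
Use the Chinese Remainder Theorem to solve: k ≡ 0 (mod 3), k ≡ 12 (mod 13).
M = 3 × 13 = 39. M₁ = 13, y₁ ≡ 1 (mod 3). M₂ = 3, y₂ ≡ 9 (mod 13). k = 0×13×1 + 12×3×9 ≡ 12 (mod 39)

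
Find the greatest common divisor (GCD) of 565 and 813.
1

Using the Euclidean algorithm:
565 = 0 × 813 + 565
813 = 1 × 565 + 248
565 = 2 × 248 + 69
248 = 3 × 69 + 41
69 = 1 × 41 + 28
41 = 1 × 28 + 13
28 = 2 × 13 + 2
13 = 6 × 2 + 1
2 = 2 × 1 + 0

GCD(565, 813) = 1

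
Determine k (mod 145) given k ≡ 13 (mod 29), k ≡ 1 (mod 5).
71

Using the Chinese Remainder Theorem:
M = product of moduli = 145
For equation 1: M_1 = 5, 5 ≡ 5 (mod 29), inverse of 5 mod 29 is 6 (check: 5 × 6 = 30 ≡ 1 (mod 29))
For equation 2: M_2 = 29, 29 ≡ 4 (mod 5), inverse of 29 mod 5 is 4 (check: 4 × 4 = 16 ≡ 1 (mod 5))
Combine: k ≡ Σ r_i×M_i×(M_i⁻¹ mod m_i) = 13×5×6 + 1×29×4 = 390 + 116 = 506
506 mod 145 = 71
k ≡ 71 (mod 145)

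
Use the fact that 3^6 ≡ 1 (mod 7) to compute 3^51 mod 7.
By Fermat: 3^{6} ≡ 1 (mod 7). 51 = 8×6 + 3. So 3^{51} ≡ 3^{3} ≡ 6 (mod 7)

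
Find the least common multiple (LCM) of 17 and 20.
340

First find GCD(17, 20) using the Euclidean algorithm:
17 = 0 × 20 + 17
20 = 1 × 17 + 3
17 = 5 × 3 + 2
3 = 1 × 2 + 1
2 = 2 × 1 + 0
GCD(17, 20) = 1

LCM formula: LCM(a, b) = (a × b) / GCD(a, b)
LCM(17, 20) = (17 × 20) / 1
LCM(17, 20) = 340 / 1
LCM(17, 20) = 340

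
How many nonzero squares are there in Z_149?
For prime 149, there are (p-1)/2 = (149-1)/2 = 74 quadratic residues (excluding 0).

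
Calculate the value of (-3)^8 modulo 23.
(-3) ≡ 20 (mod 23). 8 = 8 (binary 1000). Repeated squaring mod 23: 20^1 ≡ 20; 20^2 ≡ 20² = 400 ≡ 9; 20^4 ≡ 9² = 81 ≡ 12; 20^8 ≡ 12² = 144 ≡ 6. So (-3)^8 ≡ 6 (mod 23).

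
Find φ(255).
128

Prime factorization: 255 = 3 × 5 × 17
Using the formula φ(n) = n × Π(1 - 1/p) for each prime factor p:
φ(255) = 255 × (1 - 1/3) × (1 - 1/5) × (1 - 1/17)
φ(255) = 128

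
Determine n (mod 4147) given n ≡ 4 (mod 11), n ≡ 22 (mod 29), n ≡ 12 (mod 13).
3821

Using the Chinese Remainder Theorem:
M = product of moduli = 4147
For equation 1: M_1 = 377, 377 ≡ 3 (mod 11), inverse of 377 mod 11 is 4 (check: 3 × 4 = 12 ≡ 1 (mod 11))
For equation 2: M_2 = 143, 143 ≡ 27 (mod 29), inverse of 143 mod 29 is 14 (check: 27 × 14 = 378 ≡ 1 (mod 29))
For equation 3: M_3 = 319, 319 ≡ 7 (mod 13), inverse of 319 mod 13 is 2 (check: 7 × 2 = 14 ≡ 1 (mod 13))
Combine: n ≡ Σ r_i×M_i×(M_i⁻¹ mod m_i) = 4×377×4 + 22×143×14 + 12×319×2 = 6032 + 44044 + 7656 = 57732
57732 mod 4147 = 3821
n ≡ 3821 (mod 4147)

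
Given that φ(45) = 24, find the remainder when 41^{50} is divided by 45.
By Euler: 41^{24} ≡ 1 (mod 45) since gcd(41, 45) = 1. 50 = 2×24 + 2. So 41^{50} ≡ 41^{2} ≡ 16 (mod 45)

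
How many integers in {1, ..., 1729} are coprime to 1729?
1296

Prime factorization: 1729 = 7 × 13 × 19
Using the formula φ(n) = n × Π(1 - 1/p) for each prime factor p:
φ(1729) = 1729 × (1 - 1/7) × (1 - 1/13) × (1 - 1/19)
φ(1729) = 1296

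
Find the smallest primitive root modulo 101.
p - 1 = 100 has prime divisors 2, 5. h is a primitive root mod 101 iff h^(100/q) ≢ 1 (mod 101) for each such q.
h = 2: 2^50 ≡ 100, 2^20 ≡ 95 (mod 101); none is 1, so 2 has order 100 and is a primitive root.
The smallest primitive root mod 101 is g = 2.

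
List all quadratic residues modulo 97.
QRs mod 97: {1, 2, 3, 4, 6, 8, 9, 11, 12, 16, 18, 22, 24, 25, 27, 31, 32, 33, 35, 36, 43, 44, 47, 48, 49, 50, 53, 54, 61, 62, 64, 65, 66, 70, 72, 73, 75, 79, 81, 85, 86, 88, 89, 91, 93, 94, 95, 96}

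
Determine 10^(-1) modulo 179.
10^(-1) ≡ 18 (mod 179). Verification: 10 × 18 = 180 ≡ 1 (mod 179)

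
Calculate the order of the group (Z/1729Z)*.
1296

Prime factorization: 1729 = 7 × 13 × 19
Using the formula φ(n) = n × Π(1 - 1/p) for each prime factor p:
φ(1729) = 1729 × (1 - 1/7) × (1 - 1/13) × (1 - 1/19)
φ(1729) = 1296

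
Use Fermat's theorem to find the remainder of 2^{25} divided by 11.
10

By Fermat's Little Theorem, a^(p-1) ≡ 1 (mod p) for prime p and gcd(a, p) = 1
Here p = 11, so 2^10 ≡ 1 (mod 11)
We can reduce the exponent: 25 mod 10 = 5
So 2^25 ≡ 2^5 (mod 11)
Computing: 2^5 mod 11 = 10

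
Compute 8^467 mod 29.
Using Fermat: 8^{28} ≡ 1 (mod 29). 467 ≡ 19 (mod 28). So 8^{467} ≡ 8^{19} ≡ 2 (mod 29)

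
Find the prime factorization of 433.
433

Divide by primes starting from smallest:
433 ÷ 433 = 1

433 = 433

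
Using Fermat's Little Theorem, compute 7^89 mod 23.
By Fermat: 7^{22} ≡ 1 (mod 23). 89 = 4×22 + 1. So 7^{89} ≡ 7^{1} ≡ 7 (mod 23)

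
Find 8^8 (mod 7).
8 ≡ 1 (mod 7). 8 = 8 (binary 1000). Repeated squaring mod 7: 1^1 ≡ 1; 1^2 ≡ 1² = 1 ≡ 1; 1^4 ≡ 1² = 1 ≡ 1; 1^8 ≡ 1² = 1 ≡ 1. So 8^8 ≡ 1 (mod 7).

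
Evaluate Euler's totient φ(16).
8

Prime factorization: 16 = 2^4
Using the formula φ(n) = n × Π(1 - 1/p) for each prime factor p:
φ(16) = 16 × (1 - 1/2)
φ(16) = 8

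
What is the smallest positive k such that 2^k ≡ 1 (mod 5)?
Powers of 2 mod 5: 2^1≡2, 2^2≡4, 2^3≡3, 2^4≡1. Order = 4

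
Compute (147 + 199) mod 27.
22

(147 + 199) = 346
346 mod 27 = 22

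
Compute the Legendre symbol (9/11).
(9/11) = 9^{5} mod 11 = 1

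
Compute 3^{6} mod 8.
1

Using successive squaring:
Binary expansion of 6: 110
Powers of 3 mod 8 (each is the square of the previous):
  3^1 ≡ 3 (mod 8)
  3^2 ≡ 3² = 9 ≡ 1 (mod 8)
  3^4 ≡ 1² = 1 ≡ 1 (mod 8)
6 = 4 + 2, so 3^6 = 3^4 × 3^2 ≡ 1 × 1 (mod 8)
Multiplying step by step:
  1 × 1 = 1 ≡ 1 (mod 8)
Result: 3^6 ≡ 1 (mod 8)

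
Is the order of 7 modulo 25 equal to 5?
No, the actual order is 4, not 5.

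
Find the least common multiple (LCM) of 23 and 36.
828

First find GCD(23, 36) using the Euclidean algorithm:
23 = 0 × 36 + 23
36 = 1 × 23 + 13
23 = 1 × 13 + 10
13 = 1 × 10 + 3
10 = 3 × 3 + 1
3 = 3 × 1 + 0
GCD(23, 36) = 1

LCM formula: LCM(a, b) = (a × b) / GCD(a, b)
LCM(23, 36) = (23 × 36) / 1
LCM(23, 36) = 828 / 1
LCM(23, 36) = 828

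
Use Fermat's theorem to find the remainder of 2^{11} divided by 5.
3

By Fermat's Little Theorem, a^(p-1) ≡ 1 (mod p) for prime p and gcd(a, p) = 1
Here p = 5, so 2^4 ≡ 1 (mod 5)
We can reduce the exponent: 11 mod 4 = 3
So 2^11 ≡ 2^3 (mod 5)
Computing: 2^3 mod 5 = 3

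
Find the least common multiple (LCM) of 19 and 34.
646

First find GCD(19, 34) using the Euclidean algorithm:
19 = 0 × 34 + 19
34 = 1 × 19 + 15
19 = 1 × 15 + 4
15 = 3 × 4 + 3
4 = 1 × 3 + 1
3 = 3 × 1 + 0
GCD(19, 34) = 1

LCM formula: LCM(a, b) = (a × b) / GCD(a, b)
LCM(19, 34) = (19 × 34) / 1
LCM(19, 34) = 646 / 1
LCM(19, 34) = 646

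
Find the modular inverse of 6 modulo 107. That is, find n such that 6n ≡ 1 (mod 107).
18

Using Extended Euclidean Algorithm:
gcd(6, 107) = 1
Bezout coefficients: 6 × 18 + 107 × -1 = 1
So 6 × 18 ≡ 1 (mod 107)
The inverse is 18 mod 107 = 18
Verification: 6 × 18 = 108 = 1 × 107 + 1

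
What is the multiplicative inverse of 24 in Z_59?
32

Using Extended Euclidean Algorithm:
gcd(24, 59) = 1
Bezout coefficients: 24 × -27 + 59 × 11 = 1
So 24 × -27 ≡ 1 (mod 59)
The inverse is -27 mod 59 = 32
Verification: 24 × 32 = 768 = 13 × 59 + 1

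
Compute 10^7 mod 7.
10 ≡ 3 (mod 7). 7 = 4 + 2 + 1 (binary 111). Repeated squaring mod 7: 3^1 ≡ 3; 3^2 ≡ 3² = 9 ≡ 2; 3^4 ≡ 2² = 4 ≡ 4. Multiply: 10^7 ≡ 3^4 × 3^2 × 3^1 ≡ 4 × 2 × 3 (mod 7): 4 × 2 = 8 ≡ 1; 1 × 3 = 3 ≡ 3. So 10^7 ≡ 3 (mod 7).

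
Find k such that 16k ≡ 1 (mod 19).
16^(-1) ≡ 6 (mod 19). Verification: 16 × 6 = 96 ≡ 1 (mod 19)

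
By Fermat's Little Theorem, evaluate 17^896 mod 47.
By Fermat: 17^{46} ≡ 1 (mod 47). 896 ≡ 22 (mod 46). So 17^{896} ≡ 17^{22} ≡ 36 (mod 47)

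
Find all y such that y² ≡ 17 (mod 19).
The square roots of 17 mod 19 are 6 and 13. Verify: 6² = 36 ≡ 17 (mod 19)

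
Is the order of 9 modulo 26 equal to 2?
No, the actual order is 3, not 2.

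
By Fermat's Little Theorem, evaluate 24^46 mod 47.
By Fermat's Little Theorem, 24^{46} ≡ 1 (mod 47) since 47 is prime and gcd(24, 47) = 1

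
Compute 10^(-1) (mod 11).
10^(-1) ≡ 10 (mod 11). Verification: 10 × 10 = 100 ≡ 1 (mod 11)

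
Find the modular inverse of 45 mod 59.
45^(-1) ≡ 21 (mod 59). Verification: 45 × 21 = 945 ≡ 1 (mod 59)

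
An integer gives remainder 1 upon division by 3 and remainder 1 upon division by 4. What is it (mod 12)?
M = 3 × 4 = 12. M₁ = 4, y₁ ≡ 1 (mod 3). M₂ = 3, y₂ ≡ 3 (mod 4). m = 1×4×1 + 1×3×3 ≡ 1 (mod 12). The smallest positive such number is 1.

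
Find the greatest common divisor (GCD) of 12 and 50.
2

Using the Euclidean algorithm:
12 = 0 × 50 + 12
50 = 4 × 12 + 2
12 = 6 × 2 + 0

GCD(12, 50) = 2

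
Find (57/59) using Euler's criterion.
(57/59) = 57^{29} mod 59 = 1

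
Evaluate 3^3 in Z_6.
3 = 2 + 1 (binary 11). Repeated squaring mod 6: 3^1 ≡ 3; 3^2 ≡ 3² = 9 ≡ 3. Multiply: 3^3 = 3^2 × 3^1 ≡ 3 × 3 (mod 6): 3 × 3 = 9 ≡ 3. So 3^3 ≡ 3 (mod 6).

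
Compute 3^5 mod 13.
5 = 4 + 1 (binary 101). Repeated squaring mod 13: 3^1 ≡ 3; 3^2 ≡ 3² = 9 ≡ 9; 3^4 ≡ 9² = 81 ≡ 3. Multiply: 3^5 = 3^4 × 3^1 ≡ 3 × 3 (mod 13): 3 × 3 = 9 ≡ 9. So 3^5 ≡ 9 (mod 13).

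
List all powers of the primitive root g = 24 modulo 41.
g^1, g^2, ..., g^{40} mod 41: {24, 2, 7, 4, 14, 8, 28, 16, 15, 32, 30, 23, 19, 5, 38, 10, 35, 20, 29, 40, 17, 39, 34, 37, 27, 33, 13, 25, 26, 9, 11, 18, 22, 36, 3, 31, 6, 21, 12, 1}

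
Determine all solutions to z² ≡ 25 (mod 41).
The square roots of 25 mod 41 are 36 and 5. Verify: 36² = 1296 ≡ 25 (mod 41)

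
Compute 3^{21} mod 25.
3

Using successive squaring:
Binary expansion of 21: 10101
Powers of 3 mod 25 (each is the square of the previous):
  3^1 ≡ 3 (mod 25)
  3^2 ≡ 3² = 9 ≡ 9 (mod 25)
  3^4 ≡ 9² = 81 ≡ 6 (mod 25)
  3^8 ≡ 6² = 36 ≡ 11 (mod 25)
  3^16 ≡ 11² = 121 ≡ 21 (mod 25)
21 = 16 + 4 + 1, so 3^21 = 3^16 × 3^4 × 3^1 ≡ 21 × 6 × 3 (mod 25)
Multiplying step by step:
  21 × 6 = 126 ≡ 1 (mod 25)
  1 × 3 = 3 ≡ 3 (mod 25)
Result: 3^21 ≡ 3 (mod 25)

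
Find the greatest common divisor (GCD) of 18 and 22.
2

Using the Euclidean algorithm:
18 = 0 × 22 + 18
22 = 1 × 18 + 4
18 = 4 × 4 + 2
4 = 2 × 2 + 0

GCD(18, 22) = 2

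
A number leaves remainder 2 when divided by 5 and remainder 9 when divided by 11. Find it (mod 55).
M = 5 × 11 = 55. M₁ = 11, y₁ ≡ 1 (mod 5). M₂ = 5, y₂ ≡ 9 (mod 11). x = 2×11×1 + 9×5×9 ≡ 42 (mod 55)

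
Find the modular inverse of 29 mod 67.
29^(-1) ≡ 37 (mod 67). Verification: 29 × 37 = 1073 ≡ 1 (mod 67)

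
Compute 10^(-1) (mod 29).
3

Using Extended Euclidean Algorithm:
gcd(10, 29) = 1
Bezout coefficients: 10 × 3 + 29 × -1 = 1
So 10 × 3 ≡ 1 (mod 29)
The inverse is 3 mod 29 = 3
Verification: 10 × 3 = 30 = 1 × 29 + 1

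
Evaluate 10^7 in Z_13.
7 = 4 + 2 + 1 (binary 111). Repeated squaring mod 13: 10^1 ≡ 10; 10^2 ≡ 10² = 100 ≡ 9; 10^4 ≡ 9² = 81 ≡ 3. Multiply: 10^7 = 10^4 × 10^2 × 10^1 ≡ 3 × 9 × 10 (mod 13): 3 × 9 = 27 ≡ 1; 1 × 10 = 10 ≡ 10. So 10^7 ≡ 10 (mod 13).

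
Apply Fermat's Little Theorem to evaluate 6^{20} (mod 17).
4

By Fermat's Little Theorem, a^(p-1) ≡ 1 (mod p) for prime p and gcd(a, p) = 1
Here p = 17, so 6^16 ≡ 1 (mod 17)
We can reduce the exponent: 20 mod 16 = 4
So 6^20 ≡ 6^4 (mod 17)
Computing: 6^4 mod 17 = 4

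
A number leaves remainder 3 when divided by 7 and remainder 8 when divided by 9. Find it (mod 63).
M = 7 × 9 = 63. M₁ = 9, y₁ ≡ 4 (mod 7). M₂ = 7, y₂ ≡ 4 (mod 9). m = 3×9×4 + 8×7×4 ≡ 17 (mod 63)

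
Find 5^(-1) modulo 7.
3

Using Extended Euclidean Algorithm:
gcd(5, 7) = 1
Bezout coefficients: 5 × 3 + 7 × -2 = 1
So 5 × 3 ≡ 1 (mod 7)
The inverse is 3 mod 7 = 3
Verification: 5 × 3 = 15 = 2 × 7 + 1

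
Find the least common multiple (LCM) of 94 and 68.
3196

First find GCD(94, 68) using the Euclidean algorithm:
94 = 1 × 68 + 26
68 = 2 × 26 + 16
26 = 1 × 16 + 10
16 = 1 × 10 + 6
10 = 1 × 6 + 4
6 = 1 × 4 + 2
4 = 2 × 2 + 0
GCD(94, 68) = 2

LCM formula: LCM(a, b) = (a × b) / GCD(a, b)
LCM(94, 68) = (94 × 68) / 2
LCM(94, 68) = 6392 / 2
LCM(94, 68) = 3196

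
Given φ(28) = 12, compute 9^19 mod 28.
By Euler: 9^{12} ≡ 1 (mod 28) since gcd(9, 28) = 1. 19 = 1×12 + 7. So 9^{19} ≡ 9^{7} ≡ 9 (mod 28)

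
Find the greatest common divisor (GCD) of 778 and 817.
1

Using the Euclidean algorithm:
778 = 0 × 817 + 778
817 = 1 × 778 + 39
778 = 19 × 39 + 37
39 = 1 × 37 + 2
37 = 18 × 2 + 1
2 = 2 × 1 + 0

GCD(778, 817) = 1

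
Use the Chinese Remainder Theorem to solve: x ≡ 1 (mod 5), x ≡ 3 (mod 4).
M = 5 × 4 = 20. M₁ = 4, y₁ ≡ 4 (mod 5). M₂ = 5, y₂ ≡ 1 (mod 4). x = 1×4×4 + 3×5×1 ≡ 11 (mod 20)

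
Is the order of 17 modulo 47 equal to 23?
Yes, ord_47(17) = 23.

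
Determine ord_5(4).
Powers of 4 mod 5: 4^1≡4, 4^2≡1. Order = 2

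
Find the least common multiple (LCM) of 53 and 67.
3551

First find GCD(53, 67) using the Euclidean algorithm:
53 = 0 × 67 + 53
67 = 1 × 53 + 14
53 = 3 × 14 + 11
14 = 1 × 11 + 3
11 = 3 × 3 + 2
3 = 1 × 2 + 1
2 = 2 × 1 + 0
GCD(53, 67) = 1

LCM formula: LCM(a, b) = (a × b) / GCD(a, b)
LCM(53, 67) = (53 × 67) / 1
LCM(53, 67) = 3551 / 1
LCM(53, 67) = 3551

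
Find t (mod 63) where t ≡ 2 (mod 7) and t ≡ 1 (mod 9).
M = 7 × 9 = 63. M₁ = 9, y₁ ≡ 4 (mod 7). M₂ = 7, y₂ ≡ 4 (mod 9). t = 2×9×4 + 1×7×4 ≡ 37 (mod 63)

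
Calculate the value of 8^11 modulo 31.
Using repeated squaring. 11 = 8 + 2 + 1 (binary 1011). Repeated squaring mod 31: 8^1 ≡ 8; 8^2 ≡ 8² = 64 ≡ 2; 8^4 ≡ 2² = 4 ≡ 4; 8^8 ≡ 4² = 16 ≡ 16. Multiply: 8^11 = 8^8 × 8^2 × 8^1 ≡ 16 × 2 × 8 (mod 31): 16 × 2 = 32 ≡ 1; 1 × 8 = 8 ≡ 8. So 8^11 ≡ 8 (mod 31).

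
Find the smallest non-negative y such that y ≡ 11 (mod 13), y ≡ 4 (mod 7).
11

Using the Chinese Remainder Theorem:
M = product of moduli = 91
For equation 1: M_1 = 7, 7 ≡ 7 (mod 13), inverse of 7 mod 13 is 2 (check: 7 × 2 = 14 ≡ 1 (mod 13))
For equation 2: M_2 = 13, 13 ≡ 6 (mod 7), inverse of 13 mod 7 is 6 (check: 6 × 6 = 36 ≡ 1 (mod 7))
Combine: y ≡ Σ r_i×M_i×(M_i⁻¹ mod m_i) = 11×7×2 + 4×13×6 = 154 + 312 = 466
466 mod 91 = 11
y ≡ 11 (mod 91)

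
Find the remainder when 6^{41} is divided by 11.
By Fermat: 6^{10} ≡ 1 (mod 11). 41 = 4×10 + 1. So 6^{41} ≡ 6^{1} ≡ 6 (mod 11)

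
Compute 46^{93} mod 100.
36

Using successive squaring:
Binary expansion of 93: 1011101
Powers of 46 mod 100 (each is the square of the previous):
  46^1 ≡ 46 (mod 100)
  46^2 ≡ 46² = 2116 ≡ 16 (mod 100)
  46^4 ≡ 16² = 256 ≡ 56 (mod 100)
  46^8 ≡ 56² = 3136 ≡ 36 (mod 100)
  46^16 ≡ 36² = 1296 ≡ 96 (mod 100)
  46^32 ≡ 96² = 9216 ≡ 16 (mod 100)
  46^64 ≡ 16² = 256 ≡ 56 (mod 100)
93 = 64 + 16 + 8 + 4 + 1, so 46^93 = 46^64 × 46^16 × 46^8 × 46^4 × 46^1 ≡ 56 × 96 × 36 × 56 × 46 (mod 100)
Multiplying step by step:
  56 × 96 = 5376 ≡ 76 (mod 100)
  76 × 36 = 2736 ≡ 36 (mod 100)
  36 × 56 = 2016 ≡ 16 (mod 100)
  16 × 46 = 736 ≡ 36 (mod 100)
Result: 46^93 ≡ 36 (mod 100)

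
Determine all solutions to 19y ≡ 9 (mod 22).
19

Since gcd(19, 22) = 1 divides 9, a solution exists.
Multiply both sides by the inverse of 19 mod 22:
  19^(-1) mod 22 = 7
  x ≡ 7 × 9 ≡ 63 ≡ 19 (mod 22)
Verification: 19 × 19 = 361 = 16 × 22 + 9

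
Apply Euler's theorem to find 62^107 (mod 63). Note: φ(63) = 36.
By Euler: 62^{36} ≡ 1 (mod 63) since gcd(62, 63) = 1. 107 = 2×36 + 35. So 62^{107} ≡ 62^{35} ≡ 62 (mod 63)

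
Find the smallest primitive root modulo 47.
p - 1 = 46 has prime divisors 2, 23. h is a primitive root mod 47 iff h^(46/q) ≢ 1 (mod 47) for each such q.
h = 2: 2^23 ≡ 1, 2^2 ≡ 4 (mod 47); 2^23 ≡ 1, so not a primitive root.
h = 3: 3^23 ≡ 1, 3^2 ≡ 9 (mod 47); 3^23 ≡ 1, so not a primitive root.
h = 4: 4^23 ≡ 1, 4^2 ≡ 16 (mod 47); 4^23 ≡ 1, so not a primitive root.
h = 5: 5^23 ≡ 46, 5^2 ≡ 25 (mod 47); none is 1, so 5 has order 46 and is a primitive root.
The smallest primitive root mod 47 is g = 5.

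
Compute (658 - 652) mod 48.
6

(658 - 652) = 6
6 mod 48 = 6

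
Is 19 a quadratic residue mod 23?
By Euler's criterion: 19^{11} ≡ 22 (mod 23). Since this equals -1 (≡ 22), 19 is not a QR.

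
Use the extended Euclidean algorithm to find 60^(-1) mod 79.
Extended GCD: 60(-25) + 79(19) = 1. So 60^(-1) ≡ 54 ≡ 54 (mod 79). Verify: 60 × 54 = 3240 ≡ 1 (mod 79)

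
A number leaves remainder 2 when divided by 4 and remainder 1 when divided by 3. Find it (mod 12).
M = 4 × 3 = 12. M₁ = 3, y₁ ≡ 3 (mod 4). M₂ = 4, y₂ ≡ 1 (mod 3). r = 2×3×3 + 1×4×1 ≡ 10 (mod 12)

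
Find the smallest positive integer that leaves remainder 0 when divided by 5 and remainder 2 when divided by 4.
M = 5 × 4 = 20. M₁ = 4, y₁ ≡ 4 (mod 5). M₂ = 5, y₂ ≡ 1 (mod 4). x = 0×4×4 + 2×5×1 ≡ 10 (mod 20). The smallest positive such number is 10.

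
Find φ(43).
42

Prime factorization: 43 = 43
Using the formula φ(n) = n × Π(1 - 1/p) for each prime factor p:
φ(43) = 43 × (1 - 1/43)
φ(43) = 42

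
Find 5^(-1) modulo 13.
8

Using Extended Euclidean Algorithm:
gcd(5, 13) = 1
Bezout coefficients: 5 × -5 + 13 × 2 = 1
So 5 × -5 ≡ 1 (mod 13)
The inverse is -5 mod 13 = 8
Verification: 5 × 8 = 40 = 3 × 13 + 1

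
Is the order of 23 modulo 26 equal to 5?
No, the actual order is 6, not 5.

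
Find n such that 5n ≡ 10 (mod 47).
2

Since gcd(5, 47) = 1 divides 10, a solution exists.
Multiply both sides by the inverse of 5 mod 47:
  5^(-1) mod 47 = 19
  x ≡ 19 × 10 ≡ 190 ≡ 2 (mod 47)
Verification: 5 × 2 = 10 = 0 × 47 + 10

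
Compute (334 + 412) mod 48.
26

(334 + 412) = 746
746 mod 48 = 26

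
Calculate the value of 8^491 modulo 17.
Using Fermat: 8^{16} ≡ 1 (mod 17). 491 ≡ 11 (mod 16). So 8^{491} ≡ 8^{11} ≡ 2 (mod 17)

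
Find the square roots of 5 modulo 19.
The square roots of 5 mod 19 are 9 and 10. Verify: 9² = 81 ≡ 5 (mod 19)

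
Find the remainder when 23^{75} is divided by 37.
By Fermat: 23^{36} ≡ 1 (mod 37). 75 = 2×36 + 3. So 23^{75} ≡ 23^{3} ≡ 31 (mod 37)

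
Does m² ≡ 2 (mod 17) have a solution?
By Euler's criterion: 2^{8} ≡ 1 (mod 17). Since this equals 1, 2 is a QR.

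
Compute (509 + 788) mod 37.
2

(509 + 788) = 1297
1297 mod 37 = 2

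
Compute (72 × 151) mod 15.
12

(72 × 151) = 10872
10872 mod 15 = 12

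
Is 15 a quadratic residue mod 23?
By Euler's criterion: 15^{11} ≡ 22 (mod 23). Since this equals -1 (≡ 22), 15 is not a QR.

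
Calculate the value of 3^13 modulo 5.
Using Fermat: 3^{4} ≡ 1 (mod 5). 13 ≡ 1 (mod 4). So 3^{13} ≡ 3^{1} ≡ 3 (mod 5)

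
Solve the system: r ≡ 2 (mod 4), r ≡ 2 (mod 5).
M = 4 × 5 = 20. M₁ = 5, y₁ ≡ 1 (mod 4). M₂ = 4, y₂ ≡ 4 (mod 5). r = 2×5×1 + 2×4×4 ≡ 2 (mod 20)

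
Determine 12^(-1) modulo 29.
12^(-1) ≡ 17 (mod 29). Verification: 12 × 17 = 204 ≡ 1 (mod 29)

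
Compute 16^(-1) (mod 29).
16^(-1) ≡ 20 (mod 29). Verification: 16 × 20 = 320 ≡ 1 (mod 29)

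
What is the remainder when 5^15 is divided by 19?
Using repeated squaring. 15 = 8 + 4 + 2 + 1 (binary 1111). Repeated squaring mod 19: 5^1 ≡ 5; 5^2 ≡ 5² = 25 ≡ 6; 5^4 ≡ 6² = 36 ≡ 17; 5^8 ≡ 17² = 289 ≡ 4. Multiply: 5^15 = 5^8 × 5^4 × 5^2 × 5^1 ≡ 4 × 17 × 6 × 5 (mod 19): 4 × 17 = 68 ≡ 11; 11 × 6 = 66 ≡ 9; 9 × 5 = 45 ≡ 7. So 5^15 ≡ 7 (mod 19).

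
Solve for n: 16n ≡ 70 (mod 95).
40

Since gcd(16, 95) = 1 divides 70, a solution exists.
Multiply both sides by the inverse of 16 mod 95:
  16^(-1) mod 95 = 6
  x ≡ 6 × 70 ≡ 420 ≡ 40 (mod 95)
Verification: 16 × 40 = 640 = 6 × 95 + 70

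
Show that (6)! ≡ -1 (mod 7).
(6)! mod 7 = 6. Since this equals -1 (mod 7), Wilson confirms 7 is prime.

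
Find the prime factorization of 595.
5 × 7 × 17

Divide by primes starting from smallest:
595 ÷ 5 = 119
119 ÷ 7 = 17
17 ÷ 17 = 1

595 = 5 × 7 × 17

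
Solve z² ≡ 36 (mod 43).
The square roots of 36 mod 43 are 6 and 37. Verify: 6² = 36 ≡ 36 (mod 43)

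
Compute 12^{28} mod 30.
6

Using successive squaring:
Binary expansion of 28: 11100
Powers of 12 mod 30 (each is the square of the previous):
  12^1 ≡ 12 (mod 30)
  12^2 ≡ 12² = 144 ≡ 24 (mod 30)
  12^4 ≡ 24² = 576 ≡ 6 (mod 30)
  12^8 ≡ 6² = 36 ≡ 6 (mod 30)
  12^16 ≡ 6² = 36 ≡ 6 (mod 30)
28 = 16 + 8 + 4, so 12^28 = 12^16 × 12^8 × 12^4 ≡ 6 × 6 × 6 (mod 30)
Multiplying step by step:
  6 × 6 = 36 ≡ 6 (mod 30)
  6 × 6 = 36 ≡ 6 (mod 30)
Result: 12^28 ≡ 6 (mod 30)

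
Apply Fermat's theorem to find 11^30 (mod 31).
By Fermat's Little Theorem, 11^{30} ≡ 1 (mod 31) since 31 is prime and gcd(11, 31) = 1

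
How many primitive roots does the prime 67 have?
Number of primitive roots mod 67 = φ(66) = 20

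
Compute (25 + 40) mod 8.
1

(25 + 40) = 65
65 mod 8 = 1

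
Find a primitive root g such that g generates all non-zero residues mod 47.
p - 1 = 46 has prime divisors 2, 23. h is a primitive root mod 47 iff h^(46/q) ≢ 1 (mod 47) for each such q.
h = 2: 2^23 ≡ 1, 2^2 ≡ 4 (mod 47); 2^23 ≡ 1, so not a primitive root.
h = 3: 3^23 ≡ 1, 3^2 ≡ 9 (mod 47); 3^23 ≡ 1, so not a primitive root.
h = 4: 4^23 ≡ 1, 4^2 ≡ 16 (mod 47); 4^23 ≡ 1, so not a primitive root.
h = 5: 5^23 ≡ 46, 5^2 ≡ 25 (mod 47); none is 1, so 5 has order 46 and is a primitive root.
The smallest primitive root mod 47 is g = 5.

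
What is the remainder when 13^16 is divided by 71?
Using repeated squaring. 16 = 16 (binary 10000). Repeated squaring mod 71: 13^1 ≡ 13; 13^2 ≡ 13² = 169 ≡ 27; 13^4 ≡ 27² = 729 ≡ 19; 13^8 ≡ 19² = 361 ≡ 6; 13^16 ≡ 6² = 36 ≡ 36. So 13^16 ≡ 36 (mod 71).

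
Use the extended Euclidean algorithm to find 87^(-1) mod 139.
Extended GCD: 87(8) + 139(-5) = 1. So 87^(-1) ≡ 8 ≡ 8 (mod 139). Verify: 87 × 8 = 696 ≡ 1 (mod 139)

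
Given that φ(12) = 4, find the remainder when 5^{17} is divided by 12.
By Euler: 5^{4} ≡ 1 (mod 12) since gcd(5, 12) = 1. 17 = 4×4 + 1. So 5^{17} ≡ 5^{1} ≡ 5 (mod 12)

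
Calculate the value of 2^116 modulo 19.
Using Fermat: 2^{18} ≡ 1 (mod 19). 116 ≡ 8 (mod 18). So 2^{116} ≡ 2^{8} ≡ 9 (mod 19)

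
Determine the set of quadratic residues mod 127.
QRs mod 127: {1, 2, 4, 8, 9, 11, 13, 15, 16, 17, 18, 19, 21, 22, 25, 26, 30, 31, 32, 34, 35, 36, 37, 38, 41, 42, 44, 47, 49, 50, 52, 60, 61, 62, 64, 68, 69, 70, 71, 72, 73, 74, 76, 79, 81, 82, 84, 87, 88, 94, 98, 99, 100, 103, 104, 107, 113, 115, 117, 120, 121, 122, 124}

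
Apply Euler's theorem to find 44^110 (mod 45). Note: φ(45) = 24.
By Euler: 44^{24} ≡ 1 (mod 45) since gcd(44, 45) = 1. 110 = 4×24 + 14. So 44^{110} ≡ 44^{14} ≡ 1 (mod 45)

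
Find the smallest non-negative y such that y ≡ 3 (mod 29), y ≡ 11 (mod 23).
264

Using the Chinese Remainder Theorem:
M = product of moduli = 667
For equation 1: M_1 = 23, 23 ≡ 23 (mod 29), inverse of 23 mod 29 is 24 (check: 23 × 24 = 552 ≡ 1 (mod 29))
For equation 2: M_2 = 29, 29 ≡ 6 (mod 23), inverse of 29 mod 23 is 4 (check: 6 × 4 = 24 ≡ 1 (mod 23))
Combine: y ≡ Σ r_i×M_i×(M_i⁻¹ mod m_i) = 3×23×24 + 11×29×4 = 1656 + 1276 = 2932
2932 mod 667 = 264
y ≡ 264 (mod 667)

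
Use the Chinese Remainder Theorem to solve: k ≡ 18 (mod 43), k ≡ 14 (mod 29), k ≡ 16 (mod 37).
22808

Using the Chinese Remainder Theorem:
M = product of moduli = 46139
For equation 1: M_1 = 1073, 1073 ≡ 41 (mod 43), inverse of 1073 mod 43 is 21 (check: 41 × 21 = 861 ≡ 1 (mod 43))
For equation 2: M_2 = 1591, 1591 ≡ 25 (mod 29), inverse of 1591 mod 29 is 7 (check: 25 × 7 = 175 ≡ 1 (mod 29))
For equation 3: M_3 = 1247, 1247 ≡ 26 (mod 37), inverse of 1247 mod 37 is 10 (check: 26 × 10 = 260 ≡ 1 (mod 37))
Combine: k ≡ Σ r_i×M_i×(M_i⁻¹ mod m_i) = 18×1073×21 + 14×1591×7 + 16×1247×10 = 405594 + 155918 + 199520 = 761032
761032 mod 46139 = 22808
k ≡ 22808 (mod 46139)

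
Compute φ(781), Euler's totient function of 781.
700

Prime factorization: 781 = 11 × 71
Using the formula φ(n) = n × Π(1 - 1/p) for each prime factor p:
φ(781) = 781 × (1 - 1/11) × (1 - 1/71)
φ(781) = 700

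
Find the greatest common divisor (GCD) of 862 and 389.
1

Using the Euclidean algorithm:
862 = 2 × 389 + 84
389 = 4 × 84 + 53
84 = 1 × 53 + 31
53 = 1 × 31 + 22
31 = 1 × 22 + 9
22 = 2 × 9 + 4
9 = 2 × 4 + 1
4 = 4 × 1 + 0

GCD(862, 389) = 1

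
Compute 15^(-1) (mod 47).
22

Using Extended Euclidean Algorithm:
gcd(15, 47) = 1
Bezout coefficients: 15 × 22 + 47 × -7 = 1
So 15 × 22 ≡ 1 (mod 47)
The inverse is 22 mod 47 = 22
Verification: 15 × 22 = 330 = 7 × 47 + 1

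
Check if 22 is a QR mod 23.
By Euler's criterion: 22^{11} ≡ 22 (mod 23). Since this equals -1 (≡ 22), 22 is not a QR.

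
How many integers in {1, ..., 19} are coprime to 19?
18

Prime factorization: 19 = 19
Using the formula φ(n) = n × Π(1 - 1/p) for each prime factor p:
φ(19) = 19 × (1 - 1/19)
φ(19) = 18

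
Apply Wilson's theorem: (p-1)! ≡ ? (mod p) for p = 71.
By Wilson's theorem, (70)! ≡ -1 ≡ 70 (mod 71)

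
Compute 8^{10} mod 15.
4

Using successive squaring:
Binary expansion of 10: 1010
Powers of 8 mod 15 (each is the square of the previous):
  8^1 ≡ 8 (mod 15)
  8^2 ≡ 8² = 64 ≡ 4 (mod 15)
  8^4 ≡ 4² = 16 ≡ 1 (mod 15)
  8^8 ≡ 1² = 1 ≡ 1 (mod 15)
10 = 8 + 2, so 8^10 = 8^8 × 8^2 ≡ 1 × 4 (mod 15)
Multiplying step by step:
  1 × 4 = 4 ≡ 4 (mod 15)
Result: 8^10 ≡ 4 (mod 15)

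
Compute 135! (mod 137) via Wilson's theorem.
(136)! = (135)! × (136) ≡ -1 (mod 137). So (135)! ≡ -1 × (136)^(-1) ≡ (-1)×(-1) = 1 (mod 137)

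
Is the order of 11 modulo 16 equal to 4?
Yes, ord_16(11) = 4.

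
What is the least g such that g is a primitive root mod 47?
p - 1 = 46 has prime divisors 2, 23. h is a primitive root mod 47 iff h^(46/q) ≢ 1 (mod 47) for each such q.
h = 2: 2^23 ≡ 1, 2^2 ≡ 4 (mod 47); 2^23 ≡ 1, so not a primitive root.
h = 3: 3^23 ≡ 1, 3^2 ≡ 9 (mod 47); 3^23 ≡ 1, so not a primitive root.
h = 4: 4^23 ≡ 1, 4^2 ≡ 16 (mod 47); 4^23 ≡ 1, so not a primitive root.
h = 5: 5^23 ≡ 46, 5^2 ≡ 25 (mod 47); none is 1, so 5 has order 46 and is a primitive root.
The smallest primitive root mod 47 is g = 5.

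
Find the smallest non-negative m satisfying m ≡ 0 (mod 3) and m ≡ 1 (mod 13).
M = 3 × 13 = 39. M₁ = 13, y₁ ≡ 1 (mod 3). M₂ = 3, y₂ ≡ 9 (mod 13). m = 0×13×1 + 1×3×9 ≡ 27 (mod 39)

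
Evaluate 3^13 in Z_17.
Using repeated squaring. 13 = 8 + 4 + 1 (binary 1101). Repeated squaring mod 17: 3^1 ≡ 3; 3^2 ≡ 3² = 9 ≡ 9; 3^4 ≡ 9² = 81 ≡ 13; 3^8 ≡ 13² = 169 ≡ 16. Multiply: 3^13 = 3^8 × 3^4 × 3^1 ≡ 16 × 13 × 3 (mod 17): 16 × 13 = 208 ≡ 4; 4 × 3 = 12 ≡ 12. So 3^13 ≡ 12 (mod 17).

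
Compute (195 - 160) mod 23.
12

(195 - 160) = 35
35 mod 23 = 12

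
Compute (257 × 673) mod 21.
5

(257 × 673) = 172961
172961 mod 21 = 5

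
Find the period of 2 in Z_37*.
Powers of 2 mod 37: 2^1≡2, 2^2≡4, 2^3≡8, 2^4≡16, 2^5≡32, 2^6≡27, 2^7≡17, 2^8≡34, 2^9≡31, 2^10≡25, 2^11≡13, 2^12≡26, 2^13≡15, 2^14≡30, 2^15≡23, 2^16≡9, 2^17≡18, 2^18≡36, 2^19≡35, 2^20≡33, 2^21≡29, 2^22≡21, 2^23≡5, 2^24≡10, 2^25≡20, 2^26≡3, 2^27≡6, 2^28≡12, 2^29≡24, 2^30≡11, 2^31≡22, 2^32≡7, 2^33≡14, 2^34≡28, 2^35≡19, 2^36≡1. Order = 36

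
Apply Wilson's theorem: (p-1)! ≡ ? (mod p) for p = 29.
By Wilson's theorem, (28)! ≡ -1 ≡ 28 (mod 29)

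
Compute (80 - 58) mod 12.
10

(80 - 58) = 22
22 mod 12 = 10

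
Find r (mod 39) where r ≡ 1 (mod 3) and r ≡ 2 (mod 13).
M = 3 × 13 = 39. M₁ = 13, y₁ ≡ 1 (mod 3). M₂ = 3, y₂ ≡ 9 (mod 13). r = 1×13×1 + 2×3×9 ≡ 28 (mod 39)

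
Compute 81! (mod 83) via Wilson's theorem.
(82)! = (81)! × (82) ≡ -1 (mod 83). So (81)! ≡ -1 × (82)^(-1) ≡ (-1)×(-1) = 1 (mod 83)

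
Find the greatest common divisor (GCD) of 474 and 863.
1

Using the Euclidean algorithm:
474 = 0 × 863 + 474
863 = 1 × 474 + 389
474 = 1 × 389 + 85
389 = 4 × 85 + 49
85 = 1 × 49 + 36
49 = 1 × 36 + 13
36 = 2 × 13 + 10
13 = 1 × 10 + 3
10 = 3 × 3 + 1
3 = 3 × 1 + 0

GCD(474, 863) = 1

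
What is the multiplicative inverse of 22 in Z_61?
25

Using Extended Euclidean Algorithm:
gcd(22, 61) = 1
Bezout coefficients: 22 × 25 + 61 × -9 = 1
So 22 × 25 ≡ 1 (mod 61)
The inverse is 25 mod 61 = 25
Verification: 22 × 25 = 550 = 9 × 61 + 1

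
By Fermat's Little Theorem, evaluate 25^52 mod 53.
By Fermat's Little Theorem, 25^{52} ≡ 1 (mod 53) since 53 is prime and gcd(25, 53) = 1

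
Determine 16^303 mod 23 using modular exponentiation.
Using Fermat: 16^{22} ≡ 1 (mod 23). 303 ≡ 17 (mod 22). So 16^{303} ≡ 16^{17} ≡ 4 (mod 23)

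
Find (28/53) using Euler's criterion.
(28/53) = 28^{26} mod 53 = 1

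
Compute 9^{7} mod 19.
4

Using successive squaring:
Binary expansion of 7: 111
Powers of 9 mod 19 (each is the square of the previous):
  9^1 ≡ 9 (mod 19)
  9^2 ≡ 9² = 81 ≡ 5 (mod 19)
  9^4 ≡ 5² = 25 ≡ 6 (mod 19)
7 = 4 + 2 + 1, so 9^7 = 9^4 × 9^2 × 9^1 ≡ 6 × 5 × 9 (mod 19)
Multiplying step by step:
  6 × 5 = 30 ≡ 11 (mod 19)
  11 × 9 = 99 ≡ 4 (mod 19)
Result: 9^7 ≡ 4 (mod 19)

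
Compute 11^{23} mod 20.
11

Using successive squaring:
Binary expansion of 23: 10111
Powers of 11 mod 20 (each is the square of the previous):
  11^1 ≡ 11 (mod 20)
  11^2 ≡ 11² = 121 ≡ 1 (mod 20)
  11^4 ≡ 1² = 1 ≡ 1 (mod 20)
  11^8 ≡ 1² = 1 ≡ 1 (mod 20)
  11^16 ≡ 1² = 1 ≡ 1 (mod 20)
23 = 16 + 4 + 2 + 1, so 11^23 = 11^16 × 11^4 × 11^2 × 11^1 ≡ 1 × 1 × 1 × 11 (mod 20)
Multiplying step by step:
  1 × 1 = 1 ≡ 1 (mod 20)
  1 × 1 = 1 ≡ 1 (mod 20)
  1 × 11 = 11 ≡ 11 (mod 20)
Result: 11^23 ≡ 11 (mod 20)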